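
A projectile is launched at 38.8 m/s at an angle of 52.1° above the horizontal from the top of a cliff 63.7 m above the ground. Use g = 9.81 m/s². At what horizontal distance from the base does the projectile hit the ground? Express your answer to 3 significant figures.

188 m

Components: v_x = 38.8 cos 52.1° = 23.83 m/s, v_y = 38.8 sin 52.1° = 30.62 m/s.
Vertical: 0 = 63.7 + 30.62 t − ½(9.81) t² ⇒ 4.905 t² − 30.62 t − 63.7 = 0.
t = [30.62 + √(937.6 + 1250)] / 9.810 = 7.889 s.
Horizontal: R = v_x · t = 23.83 × 7.889 = 188 m.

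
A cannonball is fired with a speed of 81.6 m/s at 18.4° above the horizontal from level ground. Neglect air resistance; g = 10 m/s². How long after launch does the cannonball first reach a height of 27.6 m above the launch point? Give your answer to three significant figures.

v_y0 = 81.6 sin 18.4° = 25.76 m/s.
Set y = v_y0 t − ½ g t² = 27.6: 5.000 t² − 25.76 t + 27.6 = 0.
t = [25.76 ± √(663.6 − 552.0)] / 10 = (25.76 ± 10.56) / 10, giving t = 1.52 s or t = 3.63 s.
The cannonball is on the way up at the first time, so t = 1.52 s.

1.52 s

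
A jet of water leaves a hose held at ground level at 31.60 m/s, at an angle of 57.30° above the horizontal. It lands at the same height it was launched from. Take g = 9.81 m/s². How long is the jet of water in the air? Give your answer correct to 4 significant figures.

Vertical component: v_y = 31.60 sin 57.30° = 26.592 m/s.
For a projectile landing at launch height, time of flight is t = 2 v_y / g = 2 × 26.592 / 9.81 = 5.421 s.

5.421 s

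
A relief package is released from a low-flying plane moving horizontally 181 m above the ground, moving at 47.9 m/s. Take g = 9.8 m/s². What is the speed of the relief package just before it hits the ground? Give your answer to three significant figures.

Fall time: t = √(2 × 181 / 9.8) = 6.078 s.
At impact: v_x = 47.9 m/s (unchanged), v_y = g t = 9.8 × 6.078 = 59.56 m/s.
Speed = √(v_x² + v_y²) = √(2294 + 3547) = 76.4 m/s.

76.4 m/s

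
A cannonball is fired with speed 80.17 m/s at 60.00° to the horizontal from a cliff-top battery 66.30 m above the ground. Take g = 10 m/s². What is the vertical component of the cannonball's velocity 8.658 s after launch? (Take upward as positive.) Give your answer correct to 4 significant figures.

Initial vertical component: v_y0 = 80.17 sin 60.00° = 69.429 m/s.
v_y(t) = v_y0 − g t = 69.429 − 10 × 8.658 = -17.15 m/s.

-17.15 m/s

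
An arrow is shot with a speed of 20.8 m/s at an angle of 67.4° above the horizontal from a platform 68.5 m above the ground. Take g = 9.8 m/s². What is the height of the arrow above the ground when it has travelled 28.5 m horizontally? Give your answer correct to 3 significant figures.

74.7 m

v_x = 20.8 cos 67.4° = 7.993 m/s, v_y0 = 20.8 sin 67.4° = 19.20 m/s.
Time to reach x = 28.5 m: t = x / v_x = 28.5 / 7.993 = 3.566 s.
y = 68.5 + v_y0 t − ½ g t² = 68.5 + 19.20×3.566 − 4.900×3.566² = 74.7 m.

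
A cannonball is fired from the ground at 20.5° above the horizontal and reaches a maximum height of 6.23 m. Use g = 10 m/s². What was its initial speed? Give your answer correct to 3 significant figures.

31.9 m/s

At maximum height v_y = 0, so (v₀ sin θ)² = 2 g H.
v₀ sin 20.5° = √(2 × 10 × 6.23) = 11.16 m/s.
v₀ = 11.16 / sin 20.5° = 11.16 / 0.3502 = 31.9 m/s.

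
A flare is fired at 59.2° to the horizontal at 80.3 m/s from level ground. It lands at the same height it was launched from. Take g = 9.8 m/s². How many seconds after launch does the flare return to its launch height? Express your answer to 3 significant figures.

Vertical component: v_y = 80.3 sin 59.2° = 68.97 m/s.
For a projectile landing at launch height, time of flight is t = 2 v_y / g = 2 × 68.97 / 9.8 = 14.1 s.

14.1 s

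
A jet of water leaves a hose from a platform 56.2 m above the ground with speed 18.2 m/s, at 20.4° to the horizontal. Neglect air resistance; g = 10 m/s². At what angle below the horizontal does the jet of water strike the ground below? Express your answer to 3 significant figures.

v_x = 18.2 cos 20.4° = 17.06 m/s.
At impact |v_y| = √(v_y0² + 2 g h) = √(6.344² + 2×10×56.2) = 34.12 m/s.
Angle below horizontal = arctan(|v_y| / v_x) = arctan(34.12 / 17.06) = 63.4°.

63.4°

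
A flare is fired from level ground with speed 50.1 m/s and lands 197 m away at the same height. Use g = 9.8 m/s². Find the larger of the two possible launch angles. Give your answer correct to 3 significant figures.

64.9°

Level-ground range: R = v₀² sin(2θ)/g ⇒ sin 2θ = R g / v₀² = 197×9.8/50.1² = 0.7692.
2θ = arcsin(0.7692) = 50.28° or 180° − 50.28° = 129.72°.
So θ = 25.1° or θ = 64.9°.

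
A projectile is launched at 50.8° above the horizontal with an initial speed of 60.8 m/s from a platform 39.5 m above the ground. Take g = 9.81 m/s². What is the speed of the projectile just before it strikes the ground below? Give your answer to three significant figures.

v_x = 60.8 cos 50.8° = 38.43 m/s is unchanged throughout.
For the vertical component, v_y² = v_y0² + 2 g h = (47.12)² + 2×9.81×39.5 = 2995, so |v_y| = 54.73 m/s.
Impact speed = √(v_x² + v_y²) = √(1477 + 2995) = 66.9 m/s.

66.9 m/s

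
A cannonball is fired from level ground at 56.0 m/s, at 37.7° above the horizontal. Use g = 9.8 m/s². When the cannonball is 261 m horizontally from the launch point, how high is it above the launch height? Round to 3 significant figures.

v_x = 56.0 cos 37.7° = 44.31 m/s, v_y0 = 56.0 sin 37.7° = 34.25 m/s.
Time to reach x = 261 m: t = x / v_x = 261 / 44.31 = 5.890 s.
y = v_y0 t − ½ g t² = 34.25×5.890 − 4.900×5.890² = 31.7 m.

31.7 m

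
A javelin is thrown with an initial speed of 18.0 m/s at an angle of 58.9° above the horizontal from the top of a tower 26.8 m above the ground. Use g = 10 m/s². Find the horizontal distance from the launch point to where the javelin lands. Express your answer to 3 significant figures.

Components: v_x = 18.0 cos 58.9° = 9.298 m/s, v_y = 18.0 sin 58.9° = 15.41 m/s.
Vertical: 0 = 26.8 + 15.41 t − ½(10) t² ⇒ 5.000 t² − 15.41 t − 26.8 = 0.
t = [15.41 + √(237.5 + 536.0)] / 10.00 = 4.322 s.
Horizontal: R = v_x · t = 9.298 × 4.322 = 40.2 m.

40.2 m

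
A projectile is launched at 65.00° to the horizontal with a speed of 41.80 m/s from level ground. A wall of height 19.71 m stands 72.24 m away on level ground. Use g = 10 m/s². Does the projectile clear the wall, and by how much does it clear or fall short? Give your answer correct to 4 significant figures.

v_x = 41.80 cos 65.00° = 17.665 m/s; v_y0 = 41.80 sin 65.00° = 37.884 m/s.
Time to reach the wall: t = 72.24 / 17.665 = 4.0894 s.
Height at that point: y = 37.884×4.0894 − 5.000×4.0894² = 71.307 m.
That is 71.307 − 19.71 = 51.60 m above the top of the wall, so the projectile clears it.

Yes — it clears the wall by 51.60 m.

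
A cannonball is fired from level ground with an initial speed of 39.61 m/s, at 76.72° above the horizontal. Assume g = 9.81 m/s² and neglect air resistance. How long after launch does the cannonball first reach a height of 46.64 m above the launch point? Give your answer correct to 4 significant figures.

1.494 s

v_y0 = 39.61 sin 76.72° = 38.551 m/s.
Set y = v_y0 t − ½ g t² = 46.64: 4.905 t² − 38.551 t + 46.64 = 0.
t = [38.551 ± √(1486.2 − 915.08)] / 9.81 = (38.551 ± 23.898) / 9.81, giving t = 1.494 s or t = 6.366 s.
The cannonball is on the way up at the first time, so t = 1.494 s.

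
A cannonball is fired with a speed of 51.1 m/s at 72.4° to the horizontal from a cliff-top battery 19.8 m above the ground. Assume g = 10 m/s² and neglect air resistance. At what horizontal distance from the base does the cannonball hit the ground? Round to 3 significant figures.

Components: v_x = 51.1 cos 72.4° = 15.45 m/s, v_y = 51.1 sin 72.4° = 48.71 m/s.
Vertical: 0 = 19.8 + 48.71 t − ½(10) t² ⇒ 5.000 t² − 48.71 t − 19.8 = 0.
t = [48.71 + √(2373 + 396.0)] / 10.00 = 10.13 s.
Horizontal: R = v_x · t = 15.45 × 10.13 = 157 m.

157 m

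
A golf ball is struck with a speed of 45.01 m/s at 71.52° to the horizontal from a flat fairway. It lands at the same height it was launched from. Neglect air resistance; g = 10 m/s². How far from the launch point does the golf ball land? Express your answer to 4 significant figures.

121.8 m

For level ground, R = v₀² sin(2θ) / g.
sin(2 × 71.52°) = sin 143.04° = 0.6013.
R = (45.01)² × 0.6013 / 10 = 121.8 m.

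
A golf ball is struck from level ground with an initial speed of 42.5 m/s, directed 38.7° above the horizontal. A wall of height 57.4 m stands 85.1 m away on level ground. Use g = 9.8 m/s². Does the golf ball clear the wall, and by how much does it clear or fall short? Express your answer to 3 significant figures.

No — it falls 21.5 m short of clearing the wall.

v_x = 42.5 cos 38.7° = 33.17 m/s; v_y0 = 42.5 sin 38.7° = 26.57 m/s.
Time to reach the wall: t = 85.1 / 33.17 = 2.566 s.
Height at that point: y = 26.57×2.566 − 4.900×2.566² = 35.92 m.
That is 57.4 − 35.92 = 21.5 m below the top of the wall, so the golf ball does not clear it.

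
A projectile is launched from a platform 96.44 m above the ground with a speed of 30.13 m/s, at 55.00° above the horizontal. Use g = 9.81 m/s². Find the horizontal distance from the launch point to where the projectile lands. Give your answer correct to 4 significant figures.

131.6 m

Components: v_x = 30.13 cos 55.00° = 17.282 m/s, v_y = 30.13 sin 55.00° = 24.681 m/s.
Vertical: 0 = 96.44 + 24.681 t − ½(9.81) t² ⇒ 4.905 t² − 24.681 t − 96.44 = 0.
t = [24.681 + √(609.15 + 1892.2)] / 9.810 = 7.6141 s.
Horizontal: R = v_x · t = 17.282 × 7.6141 = 131.6 m.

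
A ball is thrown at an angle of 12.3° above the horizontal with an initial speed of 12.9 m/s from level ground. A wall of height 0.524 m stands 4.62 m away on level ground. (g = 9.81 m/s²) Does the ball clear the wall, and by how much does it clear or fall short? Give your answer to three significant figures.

No — it falls 0.176 m short of clearing the wall.

v_x = 12.9 cos 12.3° = 12.60 m/s; v_y0 = 12.9 sin 12.3° = 2.748 m/s.
Time to reach the wall: t = 4.62 / 12.60 = 0.3667 s.
Height at that point: y = 2.748×0.3667 − 4.905×0.3667² = 0.3481 m.
That is 0.524 − 0.3481 = 0.176 m below the top of the wall, so the ball does not clear it.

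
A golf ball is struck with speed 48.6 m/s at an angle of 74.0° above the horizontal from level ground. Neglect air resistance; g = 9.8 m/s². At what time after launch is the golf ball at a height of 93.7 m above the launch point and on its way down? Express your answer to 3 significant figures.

6.67 s

v_y0 = 48.6 sin 74.0° = 46.72 m/s.
Set y = v_y0 t − ½ g t² = 93.7: 4.900 t² − 46.72 t + 93.7 = 0.
t = [46.72 ± √(2183 − 1837)] / 9.8 = (46.72 ± 18.60) / 9.8, giving t = 2.87 s or t = 6.67 s.
On the way down corresponds to the larger root: t = 6.67 s.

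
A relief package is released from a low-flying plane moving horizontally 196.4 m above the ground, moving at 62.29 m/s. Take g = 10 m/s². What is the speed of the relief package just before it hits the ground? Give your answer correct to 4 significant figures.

Fall time: t = √(2 × 196.4 / 10) = 6.2674 s.
At impact: v_x = 62.29 m/s (unchanged), v_y = g t = 10 × 6.2674 = 62.674 m/s.
Speed = √(v_x² + v_y²) = √(3880.0 + 3928.0) = 88.36 m/s.

88.36 m/s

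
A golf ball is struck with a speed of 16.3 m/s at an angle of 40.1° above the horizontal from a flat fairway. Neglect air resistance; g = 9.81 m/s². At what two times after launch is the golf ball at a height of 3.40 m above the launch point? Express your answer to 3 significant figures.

0.398 s and 1.74 s

v_y0 = 16.3 sin 40.1° = 10.50 m/s.
Set y = v_y0 t − ½ g t² = 3.40: 4.905 t² − 10.50 t + 3.40 = 0.
t = [10.50 ± √(110.2 − 66.71)] / 9.81 = (10.50 ± 6.595) / 9.81, giving t = 0.398 s or t = 1.74 s.
So the golf ball is at 3.40 m at t = 0.398 s (rising) and t = 1.74 s (falling).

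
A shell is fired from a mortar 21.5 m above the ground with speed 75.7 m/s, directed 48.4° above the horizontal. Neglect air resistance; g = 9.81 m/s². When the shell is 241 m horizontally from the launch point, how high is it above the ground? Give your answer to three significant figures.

v_x = 75.7 cos 48.4° = 50.26 m/s, v_y0 = 75.7 sin 48.4° = 56.61 m/s.
Time to reach x = 241 m: t = x / v_x = 241 / 50.26 = 4.795 s.
y = 21.5 + v_y0 t − ½ g t² = 21.5 + 56.61×4.795 − 4.905×4.795² = 180 m.

180 m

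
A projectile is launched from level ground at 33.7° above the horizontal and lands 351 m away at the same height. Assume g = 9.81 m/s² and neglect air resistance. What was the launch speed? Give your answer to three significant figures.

61.1 m/s

On level ground, R = v₀² sin(2θ) / g, so v₀ = √(R g / sin 2θ).
sin(2 × 33.7°) = 0.9232.
v₀ = √(351 × 9.81 / 0.9232) = √3730 = 61.1 m/s.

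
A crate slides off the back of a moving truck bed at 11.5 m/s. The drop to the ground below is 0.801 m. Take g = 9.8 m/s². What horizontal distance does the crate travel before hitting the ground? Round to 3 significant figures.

4.65 m

Initial vertical velocity is zero, so the fall time comes from h = ½ g t²: t = √(2 × 0.801 / 9.8) = 0.4043 s.
Horizontal motion is uniform at 11.5 m/s, so x = 11.5 × 0.4043 = 4.65 m.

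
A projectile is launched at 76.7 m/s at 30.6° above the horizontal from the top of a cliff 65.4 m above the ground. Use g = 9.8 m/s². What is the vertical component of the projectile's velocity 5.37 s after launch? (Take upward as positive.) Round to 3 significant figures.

Initial vertical component: v_y0 = 76.7 sin 30.6° = 39.04 m/s.
v_y(t) = v_y0 − g t = 39.04 − 9.8 × 5.37 = -13.6 m/s.

-13.6 m/s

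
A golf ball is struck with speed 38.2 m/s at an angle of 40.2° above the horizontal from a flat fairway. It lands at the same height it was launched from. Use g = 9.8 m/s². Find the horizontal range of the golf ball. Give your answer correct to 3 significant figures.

147 m

For level ground, R = v₀² sin(2θ) / g.
sin(2 × 40.2°) = sin 80.40° = 0.9860.
R = (38.2)² × 0.9860 / 9.8 = 147 m.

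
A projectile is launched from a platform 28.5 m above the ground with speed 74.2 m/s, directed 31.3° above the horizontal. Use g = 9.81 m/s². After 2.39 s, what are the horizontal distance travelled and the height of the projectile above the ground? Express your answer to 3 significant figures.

v_x = 74.2 cos 31.3° = 63.40 m/s; v_y0 = 74.2 sin 31.3° = 38.55 m/s.
x = v_x t = 63.40 × 2.39 = 152 m.
y = 28.5 + v_y0 t − ½ g t² = 92.6 m.

x = 152 m, y = 92.6 m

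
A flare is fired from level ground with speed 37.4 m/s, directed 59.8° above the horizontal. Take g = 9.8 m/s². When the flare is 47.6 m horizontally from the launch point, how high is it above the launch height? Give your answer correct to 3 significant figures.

50.4 m

v_x = 37.4 cos 59.8° = 18.81 m/s, v_y0 = 37.4 sin 59.8° = 32.32 m/s.
Time to reach x = 47.6 m: t = x / v_x = 47.6 / 18.81 = 2.531 s.
y = v_y0 t − ½ g t² = 32.32×2.531 − 4.900×2.531² = 50.4 m.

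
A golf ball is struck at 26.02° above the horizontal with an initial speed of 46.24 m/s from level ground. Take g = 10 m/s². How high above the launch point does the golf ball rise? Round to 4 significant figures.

Vertical component of launch velocity: v_y = 46.24 sin 26.02° = 20.285 m/s.
At the highest point the vertical velocity is zero, so v_y² = 2 g h_max.
h_max = (20.285)² / (2 × 10) = 411.48 / 20.00 = 20.57 m.

20.57 m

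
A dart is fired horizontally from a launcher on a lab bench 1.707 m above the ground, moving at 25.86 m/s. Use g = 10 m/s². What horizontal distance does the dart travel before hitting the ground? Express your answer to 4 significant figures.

Initial vertical velocity is zero, so the fall time comes from h = ½ g t²: t = √(2 × 1.707 / 10) = 0.58429 s.
Horizontal motion is uniform at 25.86 m/s, so x = 25.86 × 0.58429 = 15.11 m.

15.11 m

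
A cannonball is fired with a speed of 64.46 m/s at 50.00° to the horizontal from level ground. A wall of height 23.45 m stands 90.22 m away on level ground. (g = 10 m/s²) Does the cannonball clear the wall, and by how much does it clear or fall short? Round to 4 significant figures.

v_x = 64.46 cos 50.00° = 41.434 m/s; v_y0 = 64.46 sin 50.00° = 49.379 m/s.
Time to reach the wall: t = 90.22 / 41.434 = 2.1774 s.
Height at that point: y = 49.379×2.1774 − 5.000×2.1774² = 83.812 m.
That is 83.812 − 23.45 = 60.36 m above the top of the wall, so the cannonball clears it.

Yes — it clears the wall by 60.36 m.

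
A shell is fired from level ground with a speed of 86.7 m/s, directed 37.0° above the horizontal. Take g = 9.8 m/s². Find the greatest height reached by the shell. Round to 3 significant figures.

139 m

Vertical component of launch velocity: v_y = 86.7 sin 37.0° = 52.18 m/s.
At the highest point the vertical velocity is zero, so v_y² = 2 g h_max.
h_max = (52.18)² / (2 × 9.8) = 2723 / 19.60 = 139 m.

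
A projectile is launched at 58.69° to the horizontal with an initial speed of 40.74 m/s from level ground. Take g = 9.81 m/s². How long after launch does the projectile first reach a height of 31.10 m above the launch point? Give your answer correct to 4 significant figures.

1.048 s

v_y0 = 40.74 sin 58.69° = 34.807 m/s.
Set y = v_y0 t − ½ g t² = 31.10: 4.905 t² − 34.807 t + 31.10 = 0.
t = [34.807 ± √(1211.5 − 610.18)] / 9.81 = (34.807 ± 24.522) / 9.81, giving t = 1.048 s or t = 6.048 s.
The projectile is on the way up at the first time, so t = 1.048 s.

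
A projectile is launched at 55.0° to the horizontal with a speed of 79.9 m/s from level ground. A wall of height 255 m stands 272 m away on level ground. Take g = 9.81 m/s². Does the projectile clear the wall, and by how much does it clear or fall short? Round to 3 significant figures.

No — it falls 39.3 m short of clearing the wall.

v_x = 79.9 cos 55.0° = 45.83 m/s; v_y0 = 79.9 sin 55.0° = 65.45 m/s.
Time to reach the wall: t = 272 / 45.83 = 5.935 s.
Height at that point: y = 65.45×5.935 − 4.905×5.935² = 215.7 m.
That is 255 − 215.7 = 39.3 m below the top of the wall, so the projectile does not clear it.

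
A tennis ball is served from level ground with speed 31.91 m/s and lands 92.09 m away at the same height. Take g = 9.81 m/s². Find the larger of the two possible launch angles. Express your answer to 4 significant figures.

Level-ground range: R = v₀² sin(2θ)/g ⇒ sin 2θ = R g / v₀² = 92.09×9.81/31.91² = 0.8872.
2θ = arcsin(0.8872) = 62.523° or 180° − 62.523° = 117.477°.
So θ = 31.26° or θ = 58.74°.

58.74°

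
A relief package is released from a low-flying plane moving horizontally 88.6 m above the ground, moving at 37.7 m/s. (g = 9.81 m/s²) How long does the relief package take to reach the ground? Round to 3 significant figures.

The horizontal speed doesn't affect the fall. With v_y0 = 0, h = ½ g t².
t = √(2 × 88.6 / 9.81) = √18.06 = 4.25 s.

4.25 s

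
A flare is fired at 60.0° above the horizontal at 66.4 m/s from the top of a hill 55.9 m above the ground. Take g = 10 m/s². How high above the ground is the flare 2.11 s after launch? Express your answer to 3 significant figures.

155 m

v_y0 = 66.4 sin 60.0° = 57.50 m/s.
y(t) = 55.9 + v_y0 t − ½ g t² = 55.9 + 57.50×2.11 − ½×10×2.11² = 155 m.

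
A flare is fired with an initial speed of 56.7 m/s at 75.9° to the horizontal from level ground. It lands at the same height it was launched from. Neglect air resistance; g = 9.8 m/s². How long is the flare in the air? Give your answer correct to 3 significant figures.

Vertical component: v_y = 56.7 sin 75.9° = 54.99 m/s.
For a projectile landing at launch height, time of flight is t = 2 v_y / g = 2 × 54.99 / 9.8 = 11.2 s.

11.2 s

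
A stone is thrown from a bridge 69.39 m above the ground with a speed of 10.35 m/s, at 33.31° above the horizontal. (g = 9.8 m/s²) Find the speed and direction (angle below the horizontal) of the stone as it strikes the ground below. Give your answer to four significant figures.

38.30 m/s at 76.95° below the horizontal

v_x = 10.35 cos 33.31° = 8.6496 m/s (constant).
|v_y| at impact = √((5.6839)² + 2×9.8×69.39) = 37.314 m/s.
Speed = √(8.6496² + 37.314²) = 38.30 m/s; angle = arctan(37.314/8.6496) = 76.95° below horizontal.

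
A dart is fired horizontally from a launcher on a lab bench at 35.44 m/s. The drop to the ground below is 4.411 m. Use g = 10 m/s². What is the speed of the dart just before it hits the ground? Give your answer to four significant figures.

Fall time: t = √(2 × 4.411 / 10) = 0.93926 s.
At impact: v_x = 35.44 m/s (unchanged), v_y = g t = 10 × 0.93926 = 9.3926 m/s.
Speed = √(v_x² + v_y²) = √(1256.0 + 88.221) = 36.66 m/s.

36.66 m/s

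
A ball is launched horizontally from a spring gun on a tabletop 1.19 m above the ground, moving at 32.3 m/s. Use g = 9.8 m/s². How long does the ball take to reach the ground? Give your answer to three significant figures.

0.493 s

The horizontal speed doesn't affect the fall. With v_y0 = 0, h = ½ g t².
t = √(2 × 1.19 / 9.8) = √0.2429 = 0.493 s.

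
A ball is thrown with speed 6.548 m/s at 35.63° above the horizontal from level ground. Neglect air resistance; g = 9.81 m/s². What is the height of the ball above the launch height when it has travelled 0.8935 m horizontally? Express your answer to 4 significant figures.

v_x = 6.548 cos 35.63° = 5.3222 m/s, v_y0 = 6.548 sin 35.63° = 3.8145 m/s.
Time to reach x = 0.8935 m: t = x / v_x = 0.8935 / 5.3222 = 0.16788 s.
y = v_y0 t − ½ g t² = 3.8145×0.16788 − 4.905×0.16788² = 0.5021 m.

0.5021 m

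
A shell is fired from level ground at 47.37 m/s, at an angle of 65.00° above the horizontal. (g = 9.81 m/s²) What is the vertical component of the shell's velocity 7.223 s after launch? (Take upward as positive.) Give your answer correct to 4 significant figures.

-27.93 m/s

Initial vertical component: v_y0 = 47.37 sin 65.00° = 42.932 m/s.
v_y(t) = v_y0 − g t = 42.932 − 9.81 × 7.223 = -27.93 m/s.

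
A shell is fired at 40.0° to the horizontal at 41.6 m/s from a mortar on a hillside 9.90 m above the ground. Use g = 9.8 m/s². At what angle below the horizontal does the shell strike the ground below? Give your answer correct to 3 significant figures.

v_x = 41.6 cos 40.0° = 31.87 m/s.
At impact |v_y| = √(v_y0² + 2 g h) = √(26.74² + 2×9.8×9.90) = 30.15 m/s.
Angle below horizontal = arctan(|v_y| / v_x) = arctan(30.15 / 31.87) = 43.4°.

43.4°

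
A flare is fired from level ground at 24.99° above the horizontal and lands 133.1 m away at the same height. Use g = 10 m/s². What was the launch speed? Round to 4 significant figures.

On level ground, R = v₀² sin(2θ) / g, so v₀ = √(R g / sin 2θ).
sin(2 × 24.99°) = 0.7658.
v₀ = √(133.1 × 10 / 0.7658) = √1738.1 = 41.69 m/s.

41.69 m/s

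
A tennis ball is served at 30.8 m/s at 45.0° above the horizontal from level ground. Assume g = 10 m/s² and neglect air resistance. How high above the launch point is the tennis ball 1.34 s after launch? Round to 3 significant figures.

v_y0 = 30.8 sin 45.0° = 21.78 m/s.
y(t) = v_y0 t − ½ g t² = 21.78×1.34 − 5.000×1.34² = 20.2 m.

20.2 m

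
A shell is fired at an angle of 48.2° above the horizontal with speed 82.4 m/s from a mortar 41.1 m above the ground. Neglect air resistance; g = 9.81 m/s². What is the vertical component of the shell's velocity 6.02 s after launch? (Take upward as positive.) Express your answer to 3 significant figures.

2.37 m/s

Initial vertical component: v_y0 = 82.4 sin 48.2° = 61.43 m/s.
v_y(t) = v_y0 − g t = 61.43 − 9.81 × 6.02 = 2.37 m/s.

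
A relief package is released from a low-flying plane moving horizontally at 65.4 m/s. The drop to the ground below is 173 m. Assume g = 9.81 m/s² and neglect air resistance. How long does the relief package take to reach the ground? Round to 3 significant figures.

The horizontal speed doesn't affect the fall. With v_y0 = 0, h = ½ g t².
t = √(2 × 173 / 9.81) = √35.27 = 5.94 s.

5.94 s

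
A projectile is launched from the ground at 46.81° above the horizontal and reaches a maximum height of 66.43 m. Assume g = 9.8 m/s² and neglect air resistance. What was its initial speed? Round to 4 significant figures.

49.49 m/s

At maximum height v_y = 0, so (v₀ sin θ)² = 2 g H.
v₀ sin 46.81° = √(2 × 9.8 × 66.43) = 36.084 m/s.
v₀ = 36.084 / sin 46.81° = 36.084 / 0.7291 = 49.49 m/s.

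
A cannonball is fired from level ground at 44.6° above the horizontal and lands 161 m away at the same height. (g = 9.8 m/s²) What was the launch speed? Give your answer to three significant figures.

On level ground, R = v₀² sin(2θ) / g, so v₀ = √(R g / sin 2θ).
sin(2 × 44.6°) = 0.9999.
v₀ = √(161 × 9.8 / 0.9999) = √1578 = 39.7 m/s.

39.7 m/s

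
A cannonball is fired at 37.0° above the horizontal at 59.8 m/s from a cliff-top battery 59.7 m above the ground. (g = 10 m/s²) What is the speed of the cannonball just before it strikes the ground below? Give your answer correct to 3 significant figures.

69.1 m/s

v_x = 59.8 cos 37.0° = 47.76 m/s is unchanged throughout.
For the vertical component, v_y² = v_y0² + 2 g h = (35.99)² + 2×10×59.7 = 2489, so |v_y| = 49.89 m/s.
Impact speed = √(v_x² + v_y²) = √(2281 + 2489) = 69.1 m/s.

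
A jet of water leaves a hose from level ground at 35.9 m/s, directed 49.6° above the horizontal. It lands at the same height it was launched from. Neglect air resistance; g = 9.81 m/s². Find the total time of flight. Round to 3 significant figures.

Vertical component: v_y = 35.9 sin 49.6° = 27.34 m/s.
For a projectile landing at launch height, time of flight is t = 2 v_y / g = 2 × 27.34 / 9.81 = 5.57 s.

5.57 s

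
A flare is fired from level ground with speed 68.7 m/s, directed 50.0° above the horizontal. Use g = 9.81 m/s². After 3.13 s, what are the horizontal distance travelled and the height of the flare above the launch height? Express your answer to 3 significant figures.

v_x = 68.7 cos 50.0° = 44.16 m/s; v_y0 = 68.7 sin 50.0° = 52.63 m/s.
x = v_x t = 44.16 × 3.13 = 138 m.
y = v_y0 t − ½ g t² = 52.63×3.13 − 4.905×3.13² = 117 m.

x = 138 m, y = 117 m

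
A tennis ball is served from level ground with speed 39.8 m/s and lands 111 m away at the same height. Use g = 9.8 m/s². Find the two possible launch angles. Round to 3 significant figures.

21.7° and 68.3°

Level-ground range: R = v₀² sin(2θ)/g ⇒ sin 2θ = R g / v₀² = 111×9.8/39.8² = 0.6867.
2θ = arcsin(0.6867) = 43.37° or 180° − 43.37° = 136.63°.
So θ = 21.7° or θ = 68.3°.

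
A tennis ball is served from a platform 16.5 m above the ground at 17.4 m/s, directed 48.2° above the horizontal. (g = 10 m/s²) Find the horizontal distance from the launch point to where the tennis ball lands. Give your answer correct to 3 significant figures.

Components: v_x = 17.4 cos 48.2° = 11.60 m/s, v_y = 17.4 sin 48.2° = 12.97 m/s.
Vertical: 0 = 16.5 + 12.97 t − ½(10) t² ⇒ 5.000 t² − 12.97 t − 16.5 = 0.
t = [12.97 + √(168.2 + 330.0)] / 10.00 = 3.529 s.
Horizontal: R = v_x · t = 11.60 × 3.529 = 40.9 m.

40.9 m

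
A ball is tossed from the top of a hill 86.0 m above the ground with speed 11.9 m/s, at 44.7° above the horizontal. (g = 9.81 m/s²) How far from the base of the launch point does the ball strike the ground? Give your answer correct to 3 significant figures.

43.4 m

Components: v_x = 11.9 cos 44.7° = 8.459 m/s, v_y = 11.9 sin 44.7° = 8.370 m/s.
Vertical: 0 = 86.0 + 8.370 t − ½(9.81) t² ⇒ 4.905 t² − 8.370 t − 86.0 = 0.
t = [8.370 + √(70.06 + 1687)] / 9.810 = 5.126 s.
Horizontal: R = v_x · t = 8.459 × 5.126 = 43.4 m.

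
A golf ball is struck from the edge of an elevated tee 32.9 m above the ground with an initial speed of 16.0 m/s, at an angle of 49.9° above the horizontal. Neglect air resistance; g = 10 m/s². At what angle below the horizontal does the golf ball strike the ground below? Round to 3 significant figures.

v_x = 16.0 cos 49.9° = 10.31 m/s.
At impact |v_y| = √(v_y0² + 2 g h) = √(12.24² + 2×10×32.9) = 28.42 m/s.
Angle below horizontal = arctan(|v_y| / v_x) = arctan(28.42 / 10.31) = 70.1°.

70.1°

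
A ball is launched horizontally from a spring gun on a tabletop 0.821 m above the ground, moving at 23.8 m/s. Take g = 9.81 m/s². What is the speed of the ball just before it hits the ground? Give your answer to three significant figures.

Fall time: t = √(2 × 0.821 / 9.81) = 0.4091 s.
At impact: v_x = 23.8 m/s (unchanged), v_y = g t = 9.81 × 0.4091 = 4.013 m/s.
Speed = √(v_x² + v_y²) = √(566.4 + 16.10) = 24.1 m/s.

24.1 m/s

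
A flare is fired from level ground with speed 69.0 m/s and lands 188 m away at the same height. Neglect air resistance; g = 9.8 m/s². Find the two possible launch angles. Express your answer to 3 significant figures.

11.4° and 78.6°

Level-ground range: R = v₀² sin(2θ)/g ⇒ sin 2θ = R g / v₀² = 188×9.8/69.0² = 0.3870.
2θ = arcsin(0.3870) = 22.77° or 180° − 22.77° = 157.23°.
So θ = 11.4° or θ = 78.6°.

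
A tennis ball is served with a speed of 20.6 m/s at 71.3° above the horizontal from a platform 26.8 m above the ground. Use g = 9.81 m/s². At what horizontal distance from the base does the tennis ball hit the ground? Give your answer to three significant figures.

33.4 m

Components: v_x = 20.6 cos 71.3° = 6.605 m/s, v_y = 20.6 sin 71.3° = 19.51 m/s.
Vertical: 0 = 26.8 + 19.51 t − ½(9.81) t² ⇒ 4.905 t² − 19.51 t − 26.8 = 0.
t = [19.51 + √(380.6 + 525.8)] / 9.810 = 5.058 s.
Horizontal: R = v_x · t = 6.605 × 5.058 = 33.4 m.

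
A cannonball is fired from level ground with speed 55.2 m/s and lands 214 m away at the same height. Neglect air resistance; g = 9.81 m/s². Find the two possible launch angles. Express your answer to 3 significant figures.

Level-ground range: R = v₀² sin(2θ)/g ⇒ sin 2θ = R g / v₀² = 214×9.81/55.2² = 0.6890.
2θ = arcsin(0.6890) = 43.55° or 180° − 43.55° = 136.45°.
So θ = 21.8° or θ = 68.2°.

21.8° and 68.2°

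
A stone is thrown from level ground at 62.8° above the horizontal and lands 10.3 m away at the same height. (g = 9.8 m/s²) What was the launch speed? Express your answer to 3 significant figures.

On level ground, R = v₀² sin(2θ) / g, so v₀ = √(R g / sin 2θ).
sin(2 × 62.8°) = 0.8131.
v₀ = √(10.3 × 9.8 / 0.8131) = √124.1 = 11.1 m/s.

11.1 m/s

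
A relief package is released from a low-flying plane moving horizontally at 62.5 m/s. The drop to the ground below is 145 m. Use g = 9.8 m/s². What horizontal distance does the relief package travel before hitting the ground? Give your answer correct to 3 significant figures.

Initial vertical velocity is zero, so the fall time comes from h = ½ g t²: t = √(2 × 145 / 9.8) = 5.440 s.
Horizontal motion is uniform at 62.5 m/s, so x = 62.5 × 5.440 = 340 m.

340 m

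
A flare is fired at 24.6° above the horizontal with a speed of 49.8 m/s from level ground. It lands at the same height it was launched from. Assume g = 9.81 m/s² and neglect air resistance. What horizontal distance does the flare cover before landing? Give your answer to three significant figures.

191 m

For level ground, R = v₀² sin(2θ) / g.
sin(2 × 24.6°) = sin 49.20° = 0.7570.
R = (49.8)² × 0.7570 / 9.81 = 191 m.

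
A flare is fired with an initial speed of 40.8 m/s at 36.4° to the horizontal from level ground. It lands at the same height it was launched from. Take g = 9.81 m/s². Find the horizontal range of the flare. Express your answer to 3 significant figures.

Components: v_x = 40.8 cos 36.4° = 32.84 m/s, v_y = 40.8 sin 36.4° = 24.21 m/s.
Time of flight (same landing height): t = 2 v_y / g = 2 × 24.21 / 9.81 = 4.936 s.
Range: R = v_x · t = 32.84 × 4.936 = 162 m.

162 m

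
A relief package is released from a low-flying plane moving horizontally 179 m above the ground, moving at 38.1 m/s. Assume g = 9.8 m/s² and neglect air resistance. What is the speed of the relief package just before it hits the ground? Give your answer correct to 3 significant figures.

70.4 m/s

Fall time: t = √(2 × 179 / 9.8) = 6.044 s.
At impact: v_x = 38.1 m/s (unchanged), v_y = g t = 9.8 × 6.044 = 59.23 m/s.
Speed = √(v_x² + v_y²) = √(1452 + 3508) = 70.4 m/s.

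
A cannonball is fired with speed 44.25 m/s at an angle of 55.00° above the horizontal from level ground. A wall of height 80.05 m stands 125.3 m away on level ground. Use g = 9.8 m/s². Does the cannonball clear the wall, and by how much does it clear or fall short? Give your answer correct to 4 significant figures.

v_x = 44.25 cos 55.00° = 25.381 m/s; v_y0 = 44.25 sin 55.00° = 36.247 m/s.
Time to reach the wall: t = 125.3 / 25.381 = 4.9368 s.
Height at that point: y = 36.247×4.9368 − 4.900×4.9368² = 59.521 m.
That is 80.05 − 59.521 = 20.53 m below the top of the wall, so the cannonball does not clear it.

No — it falls 20.53 m short of clearing the wall.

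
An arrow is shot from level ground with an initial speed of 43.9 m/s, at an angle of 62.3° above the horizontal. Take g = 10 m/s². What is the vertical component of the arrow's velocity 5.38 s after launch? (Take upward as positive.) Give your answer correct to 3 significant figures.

-14.9 m/s

Initial vertical component: v_y0 = 43.9 sin 62.3° = 38.87 m/s.
v_y(t) = v_y0 − g t = 38.87 − 10 × 5.38 = -14.9 m/s.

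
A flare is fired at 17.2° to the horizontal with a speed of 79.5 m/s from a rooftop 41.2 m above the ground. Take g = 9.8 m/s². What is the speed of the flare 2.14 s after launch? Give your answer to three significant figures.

v_x = 79.5 cos 17.2° = 75.94 m/s (constant).
v_y(t) = 79.5 sin 17.2° − g t = 23.51 − 9.8 × 2.14 = 2.538 m/s.
Speed = √(v_x² + v_y²) = √(5767 + 6.441) = 76.0 m/s.

76.0 m/s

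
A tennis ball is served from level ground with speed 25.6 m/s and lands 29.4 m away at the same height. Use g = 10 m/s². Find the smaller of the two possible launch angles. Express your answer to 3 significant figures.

Level-ground range: R = v₀² sin(2θ)/g ⇒ sin 2θ = R g / v₀² = 29.4×10/25.6² = 0.4486.
2θ = arcsin(0.4486) = 26.65° or 180° − 26.65° = 153.35°.
So θ = 13.3° or θ = 76.7°.

13.3°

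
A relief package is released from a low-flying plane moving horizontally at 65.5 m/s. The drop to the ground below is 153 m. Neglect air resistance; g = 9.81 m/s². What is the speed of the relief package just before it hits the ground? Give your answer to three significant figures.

Fall time: t = √(2 × 153 / 9.81) = 5.585 s.
At impact: v_x = 65.5 m/s (unchanged), v_y = g t = 9.81 × 5.585 = 54.79 m/s.
Speed = √(v_x² + v_y²) = √(4290 + 3002) = 85.4 m/s.

85.4 m/s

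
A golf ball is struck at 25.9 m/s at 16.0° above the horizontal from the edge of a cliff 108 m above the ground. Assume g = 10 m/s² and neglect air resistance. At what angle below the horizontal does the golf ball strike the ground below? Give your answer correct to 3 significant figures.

v_x = 25.9 cos 16.0° = 24.90 m/s.
At impact |v_y| = √(v_y0² + 2 g h) = √(7.139² + 2×10×108) = 47.02 m/s.
Angle below horizontal = arctan(|v_y| / v_x) = arctan(47.02 / 24.90) = 62.1°.

62.1°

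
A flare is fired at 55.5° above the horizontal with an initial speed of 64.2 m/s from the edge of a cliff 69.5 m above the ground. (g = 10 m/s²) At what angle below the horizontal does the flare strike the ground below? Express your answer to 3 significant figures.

60.7°

v_x = 64.2 cos 55.5° = 36.36 m/s.
At impact |v_y| = √(v_y0² + 2 g h) = √(52.91² + 2×10×69.5) = 64.73 m/s.
Angle below horizontal = arctan(|v_y| / v_x) = arctan(64.73 / 36.36) = 60.7°.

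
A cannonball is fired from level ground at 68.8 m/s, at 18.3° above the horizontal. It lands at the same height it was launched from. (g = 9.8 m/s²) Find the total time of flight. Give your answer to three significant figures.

4.41 s

Vertical component: v_y = 68.8 sin 18.3° = 21.60 m/s.
For a projectile landing at launch height, time of flight is t = 2 v_y / g = 2 × 21.60 / 9.8 = 4.41 s.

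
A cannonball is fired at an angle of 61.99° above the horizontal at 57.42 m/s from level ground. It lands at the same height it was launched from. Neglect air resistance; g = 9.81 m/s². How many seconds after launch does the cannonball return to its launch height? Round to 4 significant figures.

Vertical component: v_y = 57.42 sin 61.99° = 50.694 m/s.
For a projectile landing at launch height, time of flight is t = 2 v_y / g = 2 × 50.694 / 9.81 = 10.34 s.

10.34 s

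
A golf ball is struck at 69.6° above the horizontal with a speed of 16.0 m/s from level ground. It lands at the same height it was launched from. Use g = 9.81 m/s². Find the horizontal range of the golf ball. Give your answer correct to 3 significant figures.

For level ground, R = v₀² sin(2θ) / g.
sin(2 × 69.6°) = sin 139.2° = 0.6534.
R = (16.0)² × 0.6534 / 9.81 = 17.1 m.

17.1 m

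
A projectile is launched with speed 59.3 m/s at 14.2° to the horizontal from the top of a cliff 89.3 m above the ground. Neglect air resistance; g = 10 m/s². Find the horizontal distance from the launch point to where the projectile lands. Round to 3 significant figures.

Components: v_x = 59.3 cos 14.2° = 57.49 m/s, v_y = 59.3 sin 14.2° = 14.55 m/s.
Vertical: 0 = 89.3 + 14.55 t − ½(10) t² ⇒ 5.000 t² − 14.55 t − 89.3 = 0.
t = [14.55 + √(211.7 + 1786)] / 10.00 = 5.925 s.
Horizontal: R = v_x · t = 57.49 × 5.925 = 341 m.

341 m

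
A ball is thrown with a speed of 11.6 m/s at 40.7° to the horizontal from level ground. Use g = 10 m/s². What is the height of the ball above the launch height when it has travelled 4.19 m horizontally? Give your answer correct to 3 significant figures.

2.47 m

v_x = 11.6 cos 40.7° = 8.794 m/s, v_y0 = 11.6 sin 40.7° = 7.564 m/s.
Time to reach x = 4.19 m: t = x / v_x = 4.19 / 8.794 = 0.4765 s.
y = v_y0 t − ½ g t² = 7.564×0.4765 − 5.000×0.4765² = 2.47 m.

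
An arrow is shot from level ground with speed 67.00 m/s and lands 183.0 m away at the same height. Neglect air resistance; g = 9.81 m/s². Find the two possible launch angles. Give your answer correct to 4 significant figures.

Level-ground range: R = v₀² sin(2θ)/g ⇒ sin 2θ = R g / v₀² = 183.0×9.81/67.00² = 0.3999.
2θ = arcsin(0.3999) = 23.572° or 180° − 23.572° = 156.428°.
So θ = 11.79° or θ = 78.21°.

11.79° and 78.21°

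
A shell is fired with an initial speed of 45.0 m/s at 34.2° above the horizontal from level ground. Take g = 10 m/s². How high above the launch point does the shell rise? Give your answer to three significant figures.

32.0 m

Vertical component of launch velocity: v_y = 45.0 sin 34.2° = 25.29 m/s.
At the highest point the vertical velocity is zero, so v_y² = 2 g h_max.
h_max = (25.29)² / (2 × 10) = 639.6 / 20.00 = 32.0 m.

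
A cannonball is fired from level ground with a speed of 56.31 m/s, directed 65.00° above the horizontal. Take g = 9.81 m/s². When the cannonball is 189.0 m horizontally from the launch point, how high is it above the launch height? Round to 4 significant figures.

95.93 m

v_x = 56.31 cos 65.00° = 23.798 m/s, v_y0 = 56.31 sin 65.00° = 51.034 m/s.
Time to reach x = 189.0 m: t = x / v_x = 189.0 / 23.798 = 7.9418 s.
y = v_y0 t − ½ g t² = 51.034×7.9418 − 4.905×7.9418² = 95.93 m.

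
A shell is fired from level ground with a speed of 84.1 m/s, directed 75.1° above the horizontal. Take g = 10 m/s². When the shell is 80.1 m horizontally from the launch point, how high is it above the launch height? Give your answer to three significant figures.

v_x = 84.1 cos 75.1° = 21.62 m/s, v_y0 = 84.1 sin 75.1° = 81.27 m/s.
Time to reach x = 80.1 m: t = x / v_x = 80.1 / 21.62 = 3.705 s.
y = v_y0 t − ½ g t² = 81.27×3.705 − 5.000×3.705² = 232 m.

232 m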